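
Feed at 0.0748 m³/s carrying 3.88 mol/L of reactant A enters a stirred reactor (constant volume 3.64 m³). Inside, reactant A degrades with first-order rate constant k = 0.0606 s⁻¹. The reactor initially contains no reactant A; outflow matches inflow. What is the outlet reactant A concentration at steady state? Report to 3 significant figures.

0.983 mol/L

V dC/dt = Q(C_in − C) − k V C.
At steady state: 0 = Q C_in − (Q + kV) C_ss, so C_ss = Q C_in/(Q + kV).
C_ss = 0.0748·3.88/(0.0748 + 0.0606·3.64) = 0.29022/0.29538 = 0.98253 mol/L.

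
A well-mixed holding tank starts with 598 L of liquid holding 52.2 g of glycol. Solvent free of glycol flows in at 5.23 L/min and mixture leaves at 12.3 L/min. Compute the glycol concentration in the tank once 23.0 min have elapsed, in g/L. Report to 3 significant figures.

Total volume: dV/dt = Q_in − Q_out = -7.0700 L/min, so V(t) = 598 − 7.0700 t and V(23.0) = 435.39 L.
Species balance (pure solvent in): dm/dt = −Q_out · m/V(t).
Separate: dm/m = −Q_out dt/V(t) ⇒ ln(m/m₀) = −(Q_out/(Q_in−Q_out)) ln(V/V₀).
m = m₀ (V₀/V)^(Q_out/(Q_in−Q_out)) = 52.2 × (598/435.39)^(-1.7397) = 30.053 g.
C = m/V = 30.053/435.39 = 0.069026 g/L.

0.0690 g/L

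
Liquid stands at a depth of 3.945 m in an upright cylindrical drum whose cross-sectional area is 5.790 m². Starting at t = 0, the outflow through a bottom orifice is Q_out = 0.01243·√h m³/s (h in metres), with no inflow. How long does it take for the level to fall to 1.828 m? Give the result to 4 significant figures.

590.8 s

With no inflow, A dh/dt = −0.01243 √h.
This is separable: 2 d(√h)/dt = −0.01243/A, so √h = √h₀ − (0.01243/(2A)) t.
t = 2A(√h₀ − √h)/0.01243 = 2·5.790·(√3.945 − √1.828)/0.01243
  = 11.5800 × (1.98620 − 1.35204) / 0.01243 = 590.801 s.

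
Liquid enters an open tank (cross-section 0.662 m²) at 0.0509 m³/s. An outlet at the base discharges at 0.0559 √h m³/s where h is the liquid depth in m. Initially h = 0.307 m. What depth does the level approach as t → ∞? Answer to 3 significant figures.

0.829 m

Level balance: A dh/dt = 0.0509 − 0.0559 √h. Setting dh/dt = 0:
Q_in = 0.0559 √h_ss ⇒ √h_ss = 0.0509/0.0559 = 0.91055.
h_ss = 0.91055² = 0.82911 m. (Since h₀ = 0.307 m < h_ss, the level will rise toward this value.)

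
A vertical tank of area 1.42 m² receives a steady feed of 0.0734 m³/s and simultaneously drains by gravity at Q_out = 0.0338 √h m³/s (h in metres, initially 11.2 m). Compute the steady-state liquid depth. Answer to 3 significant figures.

4.72 m

Mass balance (ρ constant): A dh/dt = Q_in − 0.0338 √h. At steady state dh/dt = 0:
Q_in = 0.0338 √h_ss ⇒ √h_ss = 0.0734/0.0338 = 2.1716.
h_ss = 2.1716² = 4.7158 m. (Since h₀ = 11.2 m > h_ss, the level will fall toward this value.)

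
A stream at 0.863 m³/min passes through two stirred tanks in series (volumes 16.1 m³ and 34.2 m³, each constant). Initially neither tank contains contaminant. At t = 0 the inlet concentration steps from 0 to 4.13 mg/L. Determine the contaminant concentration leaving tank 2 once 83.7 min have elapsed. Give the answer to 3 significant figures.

3.23 mg/L

Time constants: τᵢ = Vᵢ/Q for each well-mixed tank.
τ₁ = 16.1/0.863 = 18.656 min; τ₂ = 34.2/0.863 = 39.629 min.
Tank 1: C₁ = C_in(1 − e^(−t/τ₁)). Tank 2 (τ₁ ≠ τ₂): C₂ = C_in[1 − (τ₁ e^(−t/τ₁) − τ₂ e^(−t/τ₂))/(τ₁ − τ₂)].
At t = 83.7: e^(−t/τ₁) = 0.011260, e^(−t/τ₂) = 0.12099.
C₂ = 4.13·[1 − (18.656·0.011260 − 39.629·0.12099)/(-20.973)] = 4.13·0.78141 = 3.2272 mg/L.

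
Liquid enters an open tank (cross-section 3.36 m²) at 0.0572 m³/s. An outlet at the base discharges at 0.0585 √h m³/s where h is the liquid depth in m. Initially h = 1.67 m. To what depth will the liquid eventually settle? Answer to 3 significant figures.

Mass balance (ρ constant): A dh/dt = Q_in − 0.0585 √h. At steady state dh/dt = 0:
Q_in = 0.0585 √h_ss ⇒ √h_ss = 0.0572/0.0585 = 0.97778.
h_ss = 0.97778² = 0.95605 m. (Since h₀ = 1.67 m > h_ss, the level will fall toward this value.)

0.956 m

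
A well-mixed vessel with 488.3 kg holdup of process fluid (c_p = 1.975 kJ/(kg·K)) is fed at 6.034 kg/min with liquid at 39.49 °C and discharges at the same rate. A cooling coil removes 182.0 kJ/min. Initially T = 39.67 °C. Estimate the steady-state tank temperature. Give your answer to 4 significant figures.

24.22 °C

Unsteady energy balance on the tank contents: M c_p dT/dt = ṁ c_p (T_in − T) − 182.0.
At steady state dT/dt = 0 ⇒ T_ss = T_in − Q̇/(ṁ c_p) = 39.49 − 182.0/(6.034·1.975) = 24.2179 °C.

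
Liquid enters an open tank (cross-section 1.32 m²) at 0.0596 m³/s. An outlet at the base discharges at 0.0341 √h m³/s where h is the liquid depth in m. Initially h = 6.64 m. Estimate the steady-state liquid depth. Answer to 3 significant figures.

Level balance: A dh/dt = 0.0596 − 0.0341 √h. Setting dh/dt = 0:
Q_in = 0.0341 √h_ss ⇒ √h_ss = 0.0596/0.0341 = 1.7478.
h_ss = 1.7478² = 3.0548 m. (Since h₀ = 6.64 m > h_ss, the level will fall toward this value.)

3.05 m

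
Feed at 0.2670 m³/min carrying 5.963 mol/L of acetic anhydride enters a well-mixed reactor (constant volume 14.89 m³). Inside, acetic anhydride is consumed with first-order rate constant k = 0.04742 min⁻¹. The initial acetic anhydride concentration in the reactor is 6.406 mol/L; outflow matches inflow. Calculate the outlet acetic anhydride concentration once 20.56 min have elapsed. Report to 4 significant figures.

2.881 mol/L

Species balance: V dC/dt = Q C_in − Q C − k V C.
dC/dt = (Q/V) C_in − (Q/V + k) C; effective rate a = Q/V + k = 0.0179315 + 0.04742 = 0.0653515 min⁻¹.
C_ss = Q C_in/(Q + kV) = 1.63616 mol/L; C(t) = C_ss + (C₀ − C_ss) e^(−a t).
C(20.56) = 1.63616 + (4.76984)·e^(−0.0653515·20.56) = 1.63616 + (4.76984)·0.260898 = 2.88060 mol/L.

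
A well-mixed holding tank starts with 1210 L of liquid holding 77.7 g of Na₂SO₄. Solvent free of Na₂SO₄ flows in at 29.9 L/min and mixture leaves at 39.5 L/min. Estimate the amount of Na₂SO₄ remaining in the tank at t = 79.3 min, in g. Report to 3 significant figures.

Total volume: dV/dt = Q_in − Q_out = -9.6000 L/min, so V(t) = 1210 − 9.6000 t and V(79.3) = 448.72 L.
Species balance (pure solvent in): dm/dt = −Q_out · m/V(t).
Separate: dm/m = −Q_out dt/V(t) ⇒ ln(m/m₀) = −(Q_out/(Q_in−Q_out)) ln(V/V₀).
m = m₀ (V₀/V)^(Q_out/(Q_in−Q_out)) = 77.7 × (1210/448.72)^(-4.1146) = 1.3116 g.

1.31 g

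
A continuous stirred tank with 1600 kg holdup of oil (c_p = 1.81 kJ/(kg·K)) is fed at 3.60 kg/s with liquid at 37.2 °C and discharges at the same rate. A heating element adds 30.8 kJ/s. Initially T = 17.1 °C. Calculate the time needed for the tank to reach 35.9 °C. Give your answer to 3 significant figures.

629 s

M c_p dT/dt = ṁ c_p (T_in − T) + Q̇.
τ = M/ṁ = 444.44 s; T_ss = T_in + Q̇/(ṁ c_p) = 41.927 °C.
T(t) = T_ss + (T₀ − T_ss) e^(−t/τ). Set T = 35.9:
e^(−t/τ) = (35.9 − 41.927)/(17.1 − 41.927) = 0.24275
t = −444.44 · ln(0.24275) = 629.20 s.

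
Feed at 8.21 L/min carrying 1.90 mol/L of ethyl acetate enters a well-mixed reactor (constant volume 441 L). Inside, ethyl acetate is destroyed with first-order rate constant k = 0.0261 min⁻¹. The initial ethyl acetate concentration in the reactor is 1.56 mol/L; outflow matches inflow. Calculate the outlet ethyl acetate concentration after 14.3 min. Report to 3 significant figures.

1.20 mol/L

Species balance: V dC/dt = Q C_in − Q C − k V C.
This is linear with rate a = Q/V + k = 0.044717 min⁻¹.
C_ss = Q C_in/(Q + kV) = 0.79102 mol/L; C(t) = C_ss + (C₀ − C_ss) e^(−a t).
C(14.3) = 0.79102 + (0.76898)·e^(−0.044717·14.3) = 0.79102 + (0.76898)·0.52758 = 1.1967 mol/L.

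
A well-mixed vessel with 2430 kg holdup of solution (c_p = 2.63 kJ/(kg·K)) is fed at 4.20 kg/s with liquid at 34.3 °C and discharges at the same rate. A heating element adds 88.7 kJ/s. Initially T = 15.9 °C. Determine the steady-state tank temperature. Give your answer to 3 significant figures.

Energy balance: M c_p dT/dt = ṁ c_p (T_in − T) + 88.7.
At steady state dT/dt = 0 ⇒ T_ss = T_in + Q̇/(ṁ c_p) = 34.3 + 88.7/(4.20·2.63) = 42.330 °C.

42.3 °C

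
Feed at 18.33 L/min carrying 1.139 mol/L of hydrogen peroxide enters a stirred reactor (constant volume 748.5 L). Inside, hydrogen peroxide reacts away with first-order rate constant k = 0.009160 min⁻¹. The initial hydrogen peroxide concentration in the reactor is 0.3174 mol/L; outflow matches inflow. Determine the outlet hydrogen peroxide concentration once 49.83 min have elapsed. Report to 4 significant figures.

0.7333 mol/L

Accumulation = in − out − consumed: V dC/dt = Q C_in − Q C − k V C.
This is linear with rate a = Q/V + k = 0.0336490 min⁻¹.
C_ss = Q C_in/(Q + kV) = 0.828939 mol/L; C(t) = C_ss + (C₀ − C_ss) e^(−a t).
C(49.83) = 0.828939 + (-0.511539)·e^(−0.0336490·49.83) = 0.828939 + (-0.511539)·0.186985 = 0.733289 mol/L.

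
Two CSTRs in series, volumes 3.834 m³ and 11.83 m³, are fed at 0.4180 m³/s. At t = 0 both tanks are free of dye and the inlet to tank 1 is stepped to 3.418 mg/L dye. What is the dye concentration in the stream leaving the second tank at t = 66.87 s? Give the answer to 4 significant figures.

Time constants: τᵢ = Vᵢ/Q for each well-mixed tank.
τ₁ = 3.834/0.4180 = 9.17225 s; τ₂ = 11.83/0.4180 = 28.3014 s.
Solving the cascade with C₁(0)=C₂(0)=0 gives C₂(t) = C_in[1 − (τ₁ e^(−t/τ₁) − τ₂ e^(−t/τ₂))/(τ₁ − τ₂)].
At t = 66.87: e^(−t/τ₁) = 0.000682008, e^(−t/τ₂) = 0.0941583.
C₂ = 3.418·[1 − (9.17225·0.000682008 − 28.3014·0.0941583)/(-19.1292)] = 3.418·0.861021 = 2.94297 mg/L.

2.943 mg/L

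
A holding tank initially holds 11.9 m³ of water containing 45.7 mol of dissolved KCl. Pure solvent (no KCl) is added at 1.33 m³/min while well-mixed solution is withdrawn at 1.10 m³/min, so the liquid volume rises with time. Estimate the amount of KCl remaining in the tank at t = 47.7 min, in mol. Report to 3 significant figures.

Total volume: dV/dt = Q_in − Q_out = 0.23000 m³/min, so V(t) = 11.9 + 0.23000 t and V(47.7) = 22.871 m³.
No KCl enters, so dm/dt = −Q_out · (m/V).
dm/m = −Q_out dt/(V₀ + 0.23000 t); integrating gives ln(m/m₀) = −(Q_out/(Q_in−Q_out)) ln(V/V₀).
m = m₀ (V₀/V)^(Q_out/(Q_in−Q_out)) = 45.7 × (11.9/22.871)^(4.7826) = 2.0087 mol.

2.01 mol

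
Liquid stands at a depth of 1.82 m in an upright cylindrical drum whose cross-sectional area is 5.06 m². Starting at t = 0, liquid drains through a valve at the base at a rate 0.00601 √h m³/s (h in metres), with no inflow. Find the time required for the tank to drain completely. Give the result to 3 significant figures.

A dh/dt = −Q_out = −0.00601 √h.
Separate and integrate: 2(√h − √h₀) = −(0.00601/A) t.
Tank is empty when √h = 0: t_empty = 2A√h₀/0.00601.
t_empty = 2·5.06·√1.82/0.00601 = 10.120·1.3491/0.00601 = 2271.7 s.

2270 s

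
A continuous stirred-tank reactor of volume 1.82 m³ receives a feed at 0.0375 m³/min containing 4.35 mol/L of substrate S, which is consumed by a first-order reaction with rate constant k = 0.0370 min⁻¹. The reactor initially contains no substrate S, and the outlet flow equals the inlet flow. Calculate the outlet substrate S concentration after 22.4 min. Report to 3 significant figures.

Species balance: V dC/dt = Q C_in − Q C − k V C.
dC/dt = (Q/V) C_in − (Q/V + k) C; effective rate a = Q/V + k = 0.020604 + 0.0370 = 0.057604 min⁻¹.
C_ss = Q C_in/(Q + kV) = 1.5559 mol/L; C(t) = C_ss + (C₀ − C_ss) e^(−a t).
C(22.4) = 1.5559 + (-1.5559)·e^(−0.057604·22.4) = 1.5559 + (-1.5559)·0.27518 = 1.1278 mol/L.

1.13 mol/L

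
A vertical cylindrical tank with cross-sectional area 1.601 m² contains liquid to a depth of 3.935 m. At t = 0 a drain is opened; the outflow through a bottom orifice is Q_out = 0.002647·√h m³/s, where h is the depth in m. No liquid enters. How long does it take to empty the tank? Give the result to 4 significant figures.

A dh/dt = −Q_out = −0.002647 √h.
Separate and integrate: 2(√h − √h₀) = −(0.002647/A) t.
Set h = 0: 2√h₀ = (0.002647/A) t_empty ⇒ t_empty = 2A√h₀/0.002647.
t_empty = 2·1.601·√3.935/0.002647 = 3.20200·1.98368/0.002647 = 2399.60 s.

2400 s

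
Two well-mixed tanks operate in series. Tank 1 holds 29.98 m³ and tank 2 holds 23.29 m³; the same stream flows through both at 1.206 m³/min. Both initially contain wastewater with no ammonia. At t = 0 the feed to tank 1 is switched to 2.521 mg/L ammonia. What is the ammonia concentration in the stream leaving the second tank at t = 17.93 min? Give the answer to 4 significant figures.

0.4971 mg/L

Time constants: τᵢ = Vᵢ/Q for each well-mixed tank.
τ₁ = 29.98/1.206 = 24.8590 min; τ₂ = 23.29/1.206 = 19.3118 min.
Tank 1: C₁ = C_in(1 − e^(−t/τ₁)). Tank 2 (τ₁ ≠ τ₂): C₂ = C_in[1 − (τ₁ e^(−t/τ₁) − τ₂ e^(−t/τ₂))/(τ₁ − τ₂)].
At t = 17.93: e^(−t/τ₁) = 0.486136, e^(−t/τ₂) = 0.395166.
C₂ = 2.521·[1 − (24.8590·0.486136 − 19.3118·0.395166)/(5.54726)] = 2.521·0.197169 = 0.497063 mg/L.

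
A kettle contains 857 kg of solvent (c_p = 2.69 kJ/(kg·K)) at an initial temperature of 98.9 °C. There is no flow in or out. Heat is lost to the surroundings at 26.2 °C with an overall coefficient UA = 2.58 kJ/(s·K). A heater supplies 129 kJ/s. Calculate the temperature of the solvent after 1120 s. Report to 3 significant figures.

82.7 °C

M c_p dT/dt = −UA(T − T_amb) + Q̇.
dT/dt = (T_ss − T)/τ with T_ss = T_amb + Q̇/UA = 26.2 + 129/2.58 = 76.200 °C, τ = M c_p/UA = 857·2.69/2.58 = 893.54 s.
This is linear first-order; T(t) = T_ss + (T₀ − T_ss) e^(−t/τ).
T(1120) = 76.200 + (22.700)·0.28552 = 82.681 °C.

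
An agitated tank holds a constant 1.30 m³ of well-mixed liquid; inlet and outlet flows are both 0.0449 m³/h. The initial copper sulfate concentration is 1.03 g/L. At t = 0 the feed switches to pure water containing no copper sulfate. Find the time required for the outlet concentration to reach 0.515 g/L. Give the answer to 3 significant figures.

Unsteady species balance (constant V, well mixed): V dC/dt = Q(C_in − C), so τ = V/Q = 28.953 h.
C(t) = C_in + (C₀ − C_in) e^(−t/τ). Set C = 0.515 and solve for t:
e^(−t/τ) = (C − C_in)/(C₀ − C_in) = (0.515 − 0)/(1.03 − 0) = 0.50000
t = −τ ln(…) = 28.953 × 0.69315 = 20.069 h.

20.1 h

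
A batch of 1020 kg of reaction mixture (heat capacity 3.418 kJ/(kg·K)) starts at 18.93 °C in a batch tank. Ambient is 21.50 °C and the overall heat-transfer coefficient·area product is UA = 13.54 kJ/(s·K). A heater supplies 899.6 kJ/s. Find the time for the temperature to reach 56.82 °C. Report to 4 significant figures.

Lumped-capacitance energy balance: M c_p dT/dt = UA(T_amb − T) + Q̇.
τ = M c_p/UA = 257.486 s; T_ss = T_amb + Q̇/UA = 21.50 + 899.6/13.54 = 87.9402 °C.
T(t) = T_ss + (T₀ − T_ss)e^(−t/τ); set T = 56.82:
t = −τ ln[(T − T_ss)/(T₀ − T_ss)] = −257.486 · ln(0.450951) = 205.061 s.

205.1 s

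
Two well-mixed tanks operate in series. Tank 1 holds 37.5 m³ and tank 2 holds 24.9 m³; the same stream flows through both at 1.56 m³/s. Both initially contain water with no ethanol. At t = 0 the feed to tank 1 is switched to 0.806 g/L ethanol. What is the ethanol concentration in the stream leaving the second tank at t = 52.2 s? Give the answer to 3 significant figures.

Each tank obeys Vᵢ dCᵢ/dt = Q(Cᵢ₋₁ − Cᵢ), so τᵢ = Vᵢ/Q.
τ₁ = 37.5/1.56 = 24.038 s; τ₂ = 24.9/1.56 = 15.962 s.
Tank 1: C₁ = C_in(1 − e^(−t/τ₁)). Tank 2 (τ₁ ≠ τ₂): C₂ = C_in[1 − (τ₁ e^(−t/τ₁) − τ₂ e^(−t/τ₂))/(τ₁ − τ₂)].
At t = 52.2: e^(−t/τ₁) = 0.11400, e^(−t/τ₂) = 0.037993.
C₂ = 0.806·[1 − (24.038·0.11400 − 15.962·0.037993)/(8.0769)] = 0.806·0.73578 = 0.59304 g/L.

0.593 g/L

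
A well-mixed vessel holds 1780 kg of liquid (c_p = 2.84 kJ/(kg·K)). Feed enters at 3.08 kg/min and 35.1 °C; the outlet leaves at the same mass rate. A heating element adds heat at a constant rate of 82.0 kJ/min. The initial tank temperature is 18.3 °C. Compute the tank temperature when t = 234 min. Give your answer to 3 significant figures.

27.0 °C

M c_p dT/dt = ṁ c_p (T_in − T) + Q̇.
Rearrange: dT/dt = (T_ss − T)/τ with τ = M/ṁ = 577.92 min and T_ss = T_in + Q̇/(ṁ c_p) = 44.474 °C.
Solution: T(t) = T_ss + (T₀ − T_ss) e^(−t/τ).
T(234) = 44.474 + (-26.174)·e^(−234/577.92) = 44.474 + (-26.174)·0.66704 = 27.015 °C.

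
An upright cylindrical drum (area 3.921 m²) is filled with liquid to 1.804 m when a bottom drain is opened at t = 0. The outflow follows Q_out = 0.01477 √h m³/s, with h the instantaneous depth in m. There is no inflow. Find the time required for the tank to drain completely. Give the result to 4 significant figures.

A dh/dt = −Q_out = −0.01477 √h.
∫ h^(−1/2) dh = −(0.01477/A) ∫ dt, giving 2√h = 2√h₀ − (0.01477/A) t.
Tank is empty when √h = 0: t_empty = 2A√h₀/0.01477.
t_empty = 2·3.921·√1.804/0.01477 = 7.84200·1.34313/0.01477 = 713.123 s.

713.1 s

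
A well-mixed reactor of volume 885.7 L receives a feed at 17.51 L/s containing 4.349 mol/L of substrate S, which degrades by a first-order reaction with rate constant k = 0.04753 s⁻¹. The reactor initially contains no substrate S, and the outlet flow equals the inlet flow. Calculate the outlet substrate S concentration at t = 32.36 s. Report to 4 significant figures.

V dC/dt = Q(C_in − C) − k V C.
dC/dt = (Q/V) C_in − (Q/V + k) C; effective rate a = Q/V + k = 0.0197697 + 0.04753 = 0.0672997 s⁻¹.
C_ss = Q C_in/(Q + kV) = 1.27754 mol/L; C(t) = C_ss + (C₀ − C_ss) e^(−a t).
C(32.36) = 1.27754 + (-1.27754)·e^(−0.0672997·32.36) = 1.27754 + (-1.27754)·0.113289 = 1.13281 mol/L.

1.133 mol/L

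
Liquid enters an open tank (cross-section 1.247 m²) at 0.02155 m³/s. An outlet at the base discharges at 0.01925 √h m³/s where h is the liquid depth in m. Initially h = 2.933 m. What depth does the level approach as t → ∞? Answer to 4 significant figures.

1.253 m

Unsteady balance on liquid volume: A dh/dt = Q_in − 0.01925 √h. At steady state dh/dt = 0:
Q_in = 0.01925 √h_ss ⇒ √h_ss = 0.02155/0.01925 = 1.11948.
h_ss = 1.11948² = 1.25324 m. (Since h₀ = 2.933 m > h_ss, the level will fall toward this value.)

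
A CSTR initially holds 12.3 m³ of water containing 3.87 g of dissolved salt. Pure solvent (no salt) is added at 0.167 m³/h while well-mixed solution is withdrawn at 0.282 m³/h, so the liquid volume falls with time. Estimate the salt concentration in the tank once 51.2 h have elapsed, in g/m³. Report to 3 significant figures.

0.122 g/m³

Total volume: dV/dt = Q_in − Q_out = -0.11500 m³/h, so V(t) = 12.3 − 0.11500 t and V(51.2) = 6.4120 m³.
Solute balance: dm/dt = 0 − Q_out C = −Q_out m/V(t).
dm/m = −Q_out dt/(V₀ − 0.11500 t); integrating gives ln(m/m₀) = −(Q_out/(Q_in−Q_out)) ln(V/V₀).
m = m₀ (V₀/V)^(Q_out/(Q_in−Q_out)) = 3.87 × (12.3/6.4120)^(-2.4522) = 0.78336 g.
C = m/V = 0.78336/6.4120 = 0.12217 g/m³.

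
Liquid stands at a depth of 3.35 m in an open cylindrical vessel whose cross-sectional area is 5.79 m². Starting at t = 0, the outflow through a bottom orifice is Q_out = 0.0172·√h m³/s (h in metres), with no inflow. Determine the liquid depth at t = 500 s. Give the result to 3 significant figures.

1.18 m

With no inflow, A dh/dt = −0.0172 √h.
Separate and integrate: 2(√h − √h₀) = −(0.0172/A) t.
√h = √3.35 − 0.0172·500/(2·5.79) = 1.8303 − 0.74266 = 1.0876.
h = 1.0876² = 1.1830 m.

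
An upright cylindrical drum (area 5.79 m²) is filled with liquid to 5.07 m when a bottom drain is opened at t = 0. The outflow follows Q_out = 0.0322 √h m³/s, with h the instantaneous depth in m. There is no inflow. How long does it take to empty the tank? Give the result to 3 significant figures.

Accumulation of liquid (constant cross-section A): A dh/dt = −0.0322 √h.
This is separable: 2 d(√h)/dt = −0.0322/A, so √h = √h₀ − (0.0322/(2A)) t.
Set h = 0: 2√h₀ = (0.0322/A) t_empty ⇒ t_empty = 2A√h₀/0.0322.
t_empty = 2·5.79·√5.07/0.0322 = 11.580·2.2517/0.0322 = 809.76 s.

810 s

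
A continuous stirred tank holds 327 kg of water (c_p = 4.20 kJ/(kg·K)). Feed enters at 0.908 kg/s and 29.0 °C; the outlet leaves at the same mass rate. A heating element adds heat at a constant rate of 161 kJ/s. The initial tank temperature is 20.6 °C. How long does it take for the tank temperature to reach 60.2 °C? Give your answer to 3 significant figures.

549 s

M c_p dT/dt = ṁ c_p (T_in − T) + Q̇.
τ = M/ṁ = 360.13 s; T_ss = T_in + Q̇/(ṁ c_p) = 71.217 °C.
T(t) = T_ss + (T₀ − T_ss) e^(−t/τ). Set T = 60.2:
e^(−t/τ) = (60.2 − 71.217)/(20.6 − 71.217) = 0.21766
t = −360.13 · ln(0.21766) = 549.14 s.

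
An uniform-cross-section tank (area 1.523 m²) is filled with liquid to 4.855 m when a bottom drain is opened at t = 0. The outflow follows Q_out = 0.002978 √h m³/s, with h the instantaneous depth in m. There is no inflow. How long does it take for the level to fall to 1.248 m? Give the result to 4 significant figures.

1111 s

Accumulation of liquid (constant cross-section A): A dh/dt = −0.002978 √h.
Separate and integrate: 2(√h − √h₀) = −(0.002978/A) t.
t = 2A(√h₀ − √h)/0.002978 = 2·1.523·(√4.855 − √1.248)/0.002978
  = 3.04600 × (2.20341 − 1.11714) / 0.002978 = 1111.07 s.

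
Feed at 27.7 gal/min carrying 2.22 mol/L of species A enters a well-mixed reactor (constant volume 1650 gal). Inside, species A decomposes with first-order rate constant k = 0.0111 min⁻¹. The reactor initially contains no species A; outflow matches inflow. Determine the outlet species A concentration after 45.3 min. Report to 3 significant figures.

V dC/dt = Q(C_in − C) − k V C.
dC/dt = (Q/V) C_in − (Q/V + k) C; effective rate a = Q/V + k = 0.016788 + 0.0111 = 0.027888 min⁻¹.
C_ss = Q C_in/(Q + kV) = 1.3364 mol/L; C(t) = C_ss + (C₀ − C_ss) e^(−a t).
C(45.3) = 1.3364 + (-1.3364)·e^(−0.027888·45.3) = 1.3364 + (-1.3364)·0.28271 = 0.95857 mol/L.

0.959 mol/L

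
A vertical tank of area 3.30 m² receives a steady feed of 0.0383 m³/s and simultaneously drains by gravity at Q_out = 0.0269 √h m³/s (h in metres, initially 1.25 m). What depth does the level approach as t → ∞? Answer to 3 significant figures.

Mass balance (ρ constant): A dh/dt = Q_in − 0.0269 √h. At steady state dh/dt = 0:
Q_in = 0.0269 √h_ss ⇒ √h_ss = 0.0383/0.0269 = 1.4238.
h_ss = 1.4238² = 2.0272 m. (Since h₀ = 1.25 m < h_ss, the level will rise toward this value.)

2.03 m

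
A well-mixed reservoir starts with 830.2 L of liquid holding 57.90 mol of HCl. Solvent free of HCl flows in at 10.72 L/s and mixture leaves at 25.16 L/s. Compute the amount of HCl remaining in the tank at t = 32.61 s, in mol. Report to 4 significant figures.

13.46 mol

Let m(t) be the amount of HCl. Volume: V(t) = V₀ + (Q_in − Q_out) t = 830.2 − 14.4400 t; V(32.61) = 359.312 L.
No HCl enters, so dm/dt = −Q_out · (m/V).
Separate: dm/m = −Q_out dt/V(t) ⇒ ln(m/m₀) = −(Q_out/(Q_in−Q_out)) ln(V/V₀).
m = m₀ (V₀/V)^(Q_out/(Q_in−Q_out)) = 57.90 × (830.2/359.312)^(-1.74238) = 13.4572 mol.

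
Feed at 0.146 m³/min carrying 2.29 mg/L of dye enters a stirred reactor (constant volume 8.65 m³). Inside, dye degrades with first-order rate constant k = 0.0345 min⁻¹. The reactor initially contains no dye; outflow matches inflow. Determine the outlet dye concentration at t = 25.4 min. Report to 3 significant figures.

Accumulation = in − out − consumed: V dC/dt = Q C_in − Q C − k V C.
This is linear with rate a = Q/V + k = 0.051379 min⁻¹.
C_ss = Q C_in/(Q + kV) = 0.75230 mg/L; C(t) = C_ss + (C₀ − C_ss) e^(−a t).
C(25.4) = 0.75230 + (-0.75230)·e^(−0.051379·25.4) = 0.75230 + (-0.75230)·0.27117 = 0.54830 mg/L.

0.548 mg/L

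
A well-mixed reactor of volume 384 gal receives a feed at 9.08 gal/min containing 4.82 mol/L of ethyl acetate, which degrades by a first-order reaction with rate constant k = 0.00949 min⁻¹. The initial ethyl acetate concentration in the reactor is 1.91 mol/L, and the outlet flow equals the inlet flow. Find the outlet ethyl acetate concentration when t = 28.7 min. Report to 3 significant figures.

V dC/dt = Q(C_in − C) − k V C.
dC/dt = (Q/V) C_in − (Q/V + k) C; effective rate a = Q/V + k = 0.023646 + 0.00949 = 0.033136 min⁻¹.
C_ss = Q C_in/(Q + kV) = 3.4396 mol/L; C(t) = C_ss + (C₀ − C_ss) e^(−a t).
C(28.7) = 3.4396 + (-1.5296)·e^(−0.033136·28.7) = 3.4396 + (-1.5296)·0.38636 = 2.8486 mol/L.

2.85 mol/L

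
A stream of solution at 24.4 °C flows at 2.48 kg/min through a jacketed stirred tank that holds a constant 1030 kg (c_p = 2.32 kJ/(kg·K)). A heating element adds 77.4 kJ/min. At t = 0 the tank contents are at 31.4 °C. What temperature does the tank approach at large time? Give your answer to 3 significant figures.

M c_p dT/dt = ṁ c_p (T_in − T) + Q̇.
At steady state dT/dt = 0 ⇒ T_ss = T_in + Q̇/(ṁ c_p) = 24.4 + 77.4/(2.48·2.32) = 37.852 °C.

37.9 °C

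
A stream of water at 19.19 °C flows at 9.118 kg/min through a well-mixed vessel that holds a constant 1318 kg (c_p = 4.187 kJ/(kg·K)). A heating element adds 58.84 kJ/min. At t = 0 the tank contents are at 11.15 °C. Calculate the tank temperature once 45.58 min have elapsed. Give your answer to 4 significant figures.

M c_p dT/dt = ṁ c_p (T_in − T) + Q̇.
τ = M/ṁ = 144.549 min; T_ss = T_in + Q̇/(ṁ c_p) = 19.19 + 58.84/(9.118·4.187) = 20.7312 °C.
T approaches T_ss exponentially: T(t) = T_ss + (T₀ − T_ss) e^(−t/τ).
T(45.58) = 20.7312 + (-9.58124)·e^(−45.58/144.549) = 20.7312 + (-9.58124)·0.729552 = 13.7412 °C.

13.74 °C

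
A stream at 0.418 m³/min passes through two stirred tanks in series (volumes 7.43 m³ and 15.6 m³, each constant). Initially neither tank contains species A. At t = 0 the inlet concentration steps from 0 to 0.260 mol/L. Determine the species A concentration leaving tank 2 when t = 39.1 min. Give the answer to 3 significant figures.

0.112 mol/L

Species balance on tank i: dCᵢ/dt = (Cᵢ₋₁ − Cᵢ)/τᵢ with τᵢ = Vᵢ/Q.
τ₁ = 7.43/0.418 = 17.775 min; τ₂ = 15.6/0.418 = 37.321 min.
Tank 1: C₁ = C_in(1 − e^(−t/τ₁)). Tank 2 (τ₁ ≠ τ₂): C₂ = C_in[1 − (τ₁ e^(−t/τ₁) − τ₂ e^(−t/τ₂))/(τ₁ − τ₂)].
At t = 39.1: e^(−t/τ₁) = 0.11084, e^(−t/τ₂) = 0.35075.
C₂ = 0.260·[1 − (17.775·0.11084 − 37.321·0.35075)/(-19.545)] = 0.260·0.43106 = 0.11208 mol/L.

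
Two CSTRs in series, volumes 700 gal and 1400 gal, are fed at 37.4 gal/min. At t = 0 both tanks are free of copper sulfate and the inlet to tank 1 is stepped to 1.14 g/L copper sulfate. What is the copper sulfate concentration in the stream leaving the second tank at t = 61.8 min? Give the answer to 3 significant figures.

Species balance on tank i: dCᵢ/dt = (Cᵢ₋₁ − Cᵢ)/τᵢ with τᵢ = Vᵢ/Q.
τ₁ = 700/37.4 = 18.717 min; τ₂ = 1400/37.4 = 37.433 min.
Solving the cascade with C₁(0)=C₂(0)=0 gives C₂(t) = C_in[1 − (τ₁ e^(−t/τ₁) − τ₂ e^(−t/τ₂))/(τ₁ − τ₂)].
At t = 61.8: e^(−t/τ₁) = 0.036814, e^(−t/τ₂) = 0.19187.
C₂ = 1.14·[1 − (18.717·0.036814 − 37.433·0.19187)/(-18.717)] = 1.14·0.65308 = 0.74451 g/L.

0.745 g/L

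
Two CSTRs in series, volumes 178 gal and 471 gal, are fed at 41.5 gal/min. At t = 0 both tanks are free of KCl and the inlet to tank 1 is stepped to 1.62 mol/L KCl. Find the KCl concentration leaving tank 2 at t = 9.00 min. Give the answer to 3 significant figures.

0.562 mol/L

Each tank obeys Vᵢ dCᵢ/dt = Q(Cᵢ₋₁ − Cᵢ), so τᵢ = Vᵢ/Q.
τ₁ = 178/41.5 = 4.2892 min; τ₂ = 471/41.5 = 11.349 min.
Tank 1: C₁ = C_in(1 − e^(−t/τ₁)). Tank 2 (τ₁ ≠ τ₂): C₂ = C_in[1 − (τ₁ e^(−t/τ₁) − τ₂ e^(−t/τ₂))/(τ₁ − τ₂)].
At t = 9.00: e^(−t/τ₁) = 0.12266, e^(−t/τ₂) = 0.45249.
C₂ = 1.62·[1 − (4.2892·0.12266 − 11.349·0.45249)/(-7.0602)] = 1.62·0.34714 = 0.56237 mol/L.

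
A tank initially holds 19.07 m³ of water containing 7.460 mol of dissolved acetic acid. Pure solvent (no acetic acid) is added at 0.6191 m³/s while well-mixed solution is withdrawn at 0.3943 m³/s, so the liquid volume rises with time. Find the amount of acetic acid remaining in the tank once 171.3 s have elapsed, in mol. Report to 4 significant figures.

Total volume: dV/dt = Q_in − Q_out = 0.224800 m³/s, so V(t) = 19.07 + 0.224800 t and V(171.3) = 57.5782 m³.
Species balance (pure solvent in): dm/dt = −Q_out · m/V(t).
Separate: dm/m = −Q_out dt/V(t) ⇒ ln(m/m₀) = −(Q_out/(Q_in−Q_out)) ln(V/V₀).
m = m₀ (V₀/V)^(Q_out/(Q_in−Q_out)) = 7.460 × (19.07/57.5782)^(1.75400) = 1.07394 mol.

1.074 mol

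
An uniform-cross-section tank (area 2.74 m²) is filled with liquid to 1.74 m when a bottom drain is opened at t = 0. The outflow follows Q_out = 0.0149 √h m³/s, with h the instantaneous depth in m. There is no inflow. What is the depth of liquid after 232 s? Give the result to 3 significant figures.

A dh/dt = −Q_out = −0.0149 √h.
Separate and integrate: 2(√h − √h₀) = −(0.0149/A) t.
√h = √1.74 − 0.0149·232/(2·2.74) = 1.3191 − 0.63080 = 0.68829.
h = 0.68829² = 0.47374 m.

0.474 m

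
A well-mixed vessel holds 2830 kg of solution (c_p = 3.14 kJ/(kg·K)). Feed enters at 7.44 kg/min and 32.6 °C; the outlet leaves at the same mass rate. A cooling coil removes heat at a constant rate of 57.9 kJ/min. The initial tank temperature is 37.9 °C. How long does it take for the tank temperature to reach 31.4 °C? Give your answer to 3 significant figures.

M c_p dT/dt = ṁ c_p (T_in − T) − Q̇.
τ = M/ṁ = 380.38 min; T_ss = T_in − Q̇/(ṁ c_p) = 30.122 °C.
T(t) = T_ss + (T₀ − T_ss) e^(−t/τ). Set T = 31.4:
e^(−t/τ) = (31.4 − 30.122)/(37.9 − 30.122) = 0.16436
t = −380.38 · ln(0.16436) = 686.85 min.

687 min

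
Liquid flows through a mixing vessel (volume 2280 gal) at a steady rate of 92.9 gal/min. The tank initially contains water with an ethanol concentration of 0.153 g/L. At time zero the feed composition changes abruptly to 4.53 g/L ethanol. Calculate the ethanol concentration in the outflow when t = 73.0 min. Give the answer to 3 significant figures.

4.31 g/L

Unsteady species balance (constant V, well mixed): V dC/dt = Q(C_in − C).
Rewrite as dC/dt + C/τ = C_in/τ, τ = V/Q = 24.543 min.
C approaches C_in exponentially: C(t) = C_in + (C₀ − C_in) e^(−t/τ).
C(73.0) = 4.53 + (0.153 − 4.53)·e^(−73.0/24.543) = 4.53 + (-4.3770)·0.051077 = 4.3064 g/L.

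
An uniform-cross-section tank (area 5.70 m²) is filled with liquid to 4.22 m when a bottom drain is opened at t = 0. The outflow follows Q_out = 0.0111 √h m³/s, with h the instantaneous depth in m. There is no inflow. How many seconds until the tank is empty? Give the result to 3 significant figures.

2110 s

Mass balance (ρ constant): A dh/dt = −0.0111 √h.
Separate and integrate: 2(√h − √h₀) = −(0.0111/A) t.
Set h = 0: 2√h₀ = (0.0111/A) t_empty ⇒ t_empty = 2A√h₀/0.0111.
t_empty = 2·5.70·√4.22/0.0111 = 11.400·2.0543/0.0111 = 2109.8 s.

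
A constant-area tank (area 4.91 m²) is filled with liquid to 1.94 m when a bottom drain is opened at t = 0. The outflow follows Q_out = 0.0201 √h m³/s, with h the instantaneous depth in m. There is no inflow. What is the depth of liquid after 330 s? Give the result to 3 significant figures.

0.515 m

Unsteady balance on liquid volume: A dh/dt = −0.0201 √h.
Separate and integrate: 2(√h − √h₀) = −(0.0201/A) t.
√h = √1.94 − 0.0201·330/(2·4.91) = 1.3928 − 0.67546 = 0.71738.
h = 0.71738² = 0.51463 m.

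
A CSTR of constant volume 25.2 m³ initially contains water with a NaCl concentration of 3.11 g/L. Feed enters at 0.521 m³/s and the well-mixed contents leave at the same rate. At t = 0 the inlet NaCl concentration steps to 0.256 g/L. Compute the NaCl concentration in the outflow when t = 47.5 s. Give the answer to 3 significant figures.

Species balance on the tank: V dC/dt = Q(C_in − C).
Time constant τ = V/Q = 25.2/0.521 = 48.369 s.
Integrating: C(t) = C_in + (C₀ − C_in) e^(−t/τ).
C(47.5) = 0.256 + (3.11 − 0.256)·e^(−47.5/48.369) = 0.256 + (2.8540)·0.37454 = 1.3250 g/L.

1.32 g/L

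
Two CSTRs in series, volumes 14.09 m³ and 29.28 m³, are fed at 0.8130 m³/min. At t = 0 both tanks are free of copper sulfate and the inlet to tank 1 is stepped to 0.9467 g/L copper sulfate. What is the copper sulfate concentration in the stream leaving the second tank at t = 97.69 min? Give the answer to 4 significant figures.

Species balance on tank i: dCᵢ/dt = (Cᵢ₋₁ − Cᵢ)/τᵢ with τᵢ = Vᵢ/Q.
τ₁ = 14.09/0.8130 = 17.3309 min; τ₂ = 29.28/0.8130 = 36.0148 min.
Solving the cascade with C₁(0)=C₂(0)=0 gives C₂(t) = C_in[1 − (τ₁ e^(−t/τ₁) − τ₂ e^(−t/τ₂))/(τ₁ − τ₂)].
At t = 97.69: e^(−t/τ₁) = 0.00356439, e^(−t/τ₂) = 0.0663707.
C₂ = 0.9467·[1 − (17.3309·0.00356439 − 36.0148·0.0663707)/(-18.6839)] = 0.9467·0.875371 = 0.828714 g/L.

0.8287 g/L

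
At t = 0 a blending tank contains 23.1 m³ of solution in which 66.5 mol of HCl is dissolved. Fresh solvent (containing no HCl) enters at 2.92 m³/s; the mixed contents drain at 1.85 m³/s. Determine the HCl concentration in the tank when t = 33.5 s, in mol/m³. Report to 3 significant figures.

0.223 mol/m³

Let m(t) be the amount of HCl. Volume: V(t) = V₀ + (Q_in − Q_out) t = 23.1 + 1.0700 t; V(33.5) = 58.945 m³.
No HCl enters, so dm/dt = −Q_out · (m/V).
Separate: dm/m = −Q_out dt/V(t) ⇒ ln(m/m₀) = −(Q_out/(Q_in−Q_out)) ln(V/V₀).
m = m₀ (V₀/V)^(Q_out/(Q_in−Q_out)) = 66.5 × (23.1/58.945)^(1.7290) = 13.165 mol.
C = m/V = 13.165/58.945 = 0.22334 mol/m³.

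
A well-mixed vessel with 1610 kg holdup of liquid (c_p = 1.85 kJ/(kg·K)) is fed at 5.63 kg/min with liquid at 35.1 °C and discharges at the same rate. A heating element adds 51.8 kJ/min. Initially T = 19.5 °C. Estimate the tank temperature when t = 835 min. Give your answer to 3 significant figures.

39.0 °C

Energy balance: M c_p dT/dt = ṁ c_p (T_in − T) + 51.8.
Rearrange: dT/dt = (T_ss − T)/τ with τ = M/ṁ = 285.97 min and T_ss = T_in + Q̇/(ṁ c_p) = 40.073 °C.
This is linear first-order; T(t) = T_ss + (T₀ − T_ss) e^(−t/τ).
T(835) = 40.073 + (-20.573)·e^(−835/285.97) = 40.073 + (-20.573)·0.053939 = 38.964 °C.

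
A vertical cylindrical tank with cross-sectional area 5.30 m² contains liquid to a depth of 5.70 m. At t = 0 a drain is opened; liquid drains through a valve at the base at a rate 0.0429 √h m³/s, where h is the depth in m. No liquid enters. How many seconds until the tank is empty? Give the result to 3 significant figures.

Volume balance on the tank: A dh/dt = −0.0429 √h.
∫ h^(−1/2) dh = −(0.0429/A) ∫ dt, giving 2√h = 2√h₀ − (0.0429/A) t.
Tank is empty when √h = 0: t_empty = 2A√h₀/0.0429.
t_empty = 2·5.30·√5.70/0.0429 = 10.600·2.3875/0.0429 = 589.91 s.

590 s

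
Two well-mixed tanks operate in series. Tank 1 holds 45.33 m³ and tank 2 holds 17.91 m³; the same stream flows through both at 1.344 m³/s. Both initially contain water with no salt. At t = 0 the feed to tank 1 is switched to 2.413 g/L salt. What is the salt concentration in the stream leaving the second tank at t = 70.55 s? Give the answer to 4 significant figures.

1.928 g/L

Species balance on tank i: dCᵢ/dt = (Cᵢ₋₁ − Cᵢ)/τᵢ with τᵢ = Vᵢ/Q.
τ₁ = 45.33/1.344 = 33.7277 s; τ₂ = 17.91/1.344 = 13.3259 s.
Solving the cascade with C₁(0)=C₂(0)=0 gives C₂(t) = C_in[1 − (τ₁ e^(−t/τ₁) − τ₂ e^(−t/τ₂))/(τ₁ − τ₂)].
At t = 70.55: e^(−t/τ₁) = 0.123470, e^(−t/τ₂) = 0.00502061.
C₂ = 2.413·[1 − (33.7277·0.123470 − 13.3259·0.00502061)/(20.4018)] = 2.413·0.799161 = 1.92838 g/L.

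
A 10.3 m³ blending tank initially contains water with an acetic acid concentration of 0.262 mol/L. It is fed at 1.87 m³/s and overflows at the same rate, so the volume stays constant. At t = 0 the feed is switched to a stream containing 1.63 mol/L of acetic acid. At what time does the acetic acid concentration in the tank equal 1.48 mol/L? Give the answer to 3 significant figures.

12.2 s

Species balance: V dC/dt = Q(C_in − C) ⇒ τ = V/Q = 5.5080 s.
C(t) = C_in + (C₀ − C_in) e^(−t/τ). Set C = 1.48 and solve for t:
e^(−t/τ) = (C − C_in)/(C₀ − C_in) = (1.48 − 1.63)/(0.262 − 1.63) = 0.10965
t = −τ ln(…) = 5.5080 × 2.2105 = 12.175 s.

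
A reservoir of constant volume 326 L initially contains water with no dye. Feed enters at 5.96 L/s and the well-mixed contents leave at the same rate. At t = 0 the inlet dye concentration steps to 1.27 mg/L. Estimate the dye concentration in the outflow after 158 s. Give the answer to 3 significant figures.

1.20 mg/L

Accumulation = in − out for the solute gives V dC/dt = Q(C_in − C).
So dC/dt = (C_in − C)/τ with τ = V/Q = 326/5.96 = 54.698 s.
Integrating: C(t) = C_in + (C₀ − C_in) e^(−t/τ).
C(158) = 1.27 + (0 − 1.27)·e^(−158/54.698) = 1.27 + (-1.2700)·0.055655 = 1.1993 mg/L.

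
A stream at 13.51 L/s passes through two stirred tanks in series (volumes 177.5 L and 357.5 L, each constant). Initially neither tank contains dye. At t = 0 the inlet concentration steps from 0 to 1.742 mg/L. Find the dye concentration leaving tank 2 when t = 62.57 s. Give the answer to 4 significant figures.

Species balance on tank i: dCᵢ/dt = (Cᵢ₋₁ − Cᵢ)/τᵢ with τᵢ = Vᵢ/Q.
τ₁ = 177.5/13.51 = 13.1384 s; τ₂ = 357.5/13.51 = 26.4619 s.
Tank 1: C₁ = C_in(1 − e^(−t/τ₁)). Tank 2 (τ₁ ≠ τ₂): C₂ = C_in[1 − (τ₁ e^(−t/τ₁) − τ₂ e^(−t/τ₂))/(τ₁ − τ₂)].
At t = 62.57: e^(−t/τ₁) = 0.00854533, e^(−t/τ₂) = 0.0939931.
C₂ = 1.742·[1 − (13.1384·0.00854533 − 26.4619·0.0939931)/(-13.3235)] = 1.742·0.821746 = 1.43148 mg/L.

1.431 mg/L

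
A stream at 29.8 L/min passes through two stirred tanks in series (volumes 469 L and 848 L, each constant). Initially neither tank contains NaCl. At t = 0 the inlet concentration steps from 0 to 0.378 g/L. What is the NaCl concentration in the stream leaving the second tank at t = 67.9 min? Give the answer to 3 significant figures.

Each tank obeys Vᵢ dCᵢ/dt = Q(Cᵢ₋₁ − Cᵢ), so τᵢ = Vᵢ/Q.
τ₁ = 469/29.8 = 15.738 min; τ₂ = 848/29.8 = 28.456 min.
Tank 1: C₁ = C_in(1 − e^(−t/τ₁)). Tank 2 (τ₁ ≠ τ₂): C₂ = C_in[1 − (τ₁ e^(−t/τ₁) − τ₂ e^(−t/τ₂))/(τ₁ − τ₂)].
At t = 67.9: e^(−t/τ₁) = 0.013376, e^(−t/τ₂) = 0.091987.
C₂ = 0.378·[1 − (15.738·0.013376 − 28.456·0.091987)/(-12.718)] = 0.378·0.81073 = 0.30646 g/L.

0.306 g/L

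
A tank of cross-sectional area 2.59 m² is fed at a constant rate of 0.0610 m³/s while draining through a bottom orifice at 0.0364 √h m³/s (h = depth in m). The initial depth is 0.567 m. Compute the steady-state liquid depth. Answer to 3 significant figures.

A dh/dt = Q_in − 0.0364 √h. Steady state requires inflow = outflow:
Q_in = 0.0364 √h_ss ⇒ √h_ss = 0.0610/0.0364 = 1.6758.
h_ss = 1.6758² = 2.8084 m. (Since h₀ = 0.567 m < h_ss, the level will rise toward this value.)

2.81 m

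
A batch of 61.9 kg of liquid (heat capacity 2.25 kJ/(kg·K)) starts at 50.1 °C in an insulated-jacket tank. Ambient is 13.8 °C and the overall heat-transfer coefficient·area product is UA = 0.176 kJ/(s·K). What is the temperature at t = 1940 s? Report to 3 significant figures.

Lumped-capacitance energy balance: M c_p dT/dt = UA(T_amb − T).
dT/dt = (T_ss − T)/τ with T_ss = T_amb = 13.800 °C, τ = M c_p/UA = 61.9·2.25/0.176 = 791.34 s.
This is linear first-order; T(t) = T_ss + (T₀ − T_ss) e^(−t/τ).
T(1940) = 13.800 + (36.300)·0.086160 = 16.928 °C.

16.9 °C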